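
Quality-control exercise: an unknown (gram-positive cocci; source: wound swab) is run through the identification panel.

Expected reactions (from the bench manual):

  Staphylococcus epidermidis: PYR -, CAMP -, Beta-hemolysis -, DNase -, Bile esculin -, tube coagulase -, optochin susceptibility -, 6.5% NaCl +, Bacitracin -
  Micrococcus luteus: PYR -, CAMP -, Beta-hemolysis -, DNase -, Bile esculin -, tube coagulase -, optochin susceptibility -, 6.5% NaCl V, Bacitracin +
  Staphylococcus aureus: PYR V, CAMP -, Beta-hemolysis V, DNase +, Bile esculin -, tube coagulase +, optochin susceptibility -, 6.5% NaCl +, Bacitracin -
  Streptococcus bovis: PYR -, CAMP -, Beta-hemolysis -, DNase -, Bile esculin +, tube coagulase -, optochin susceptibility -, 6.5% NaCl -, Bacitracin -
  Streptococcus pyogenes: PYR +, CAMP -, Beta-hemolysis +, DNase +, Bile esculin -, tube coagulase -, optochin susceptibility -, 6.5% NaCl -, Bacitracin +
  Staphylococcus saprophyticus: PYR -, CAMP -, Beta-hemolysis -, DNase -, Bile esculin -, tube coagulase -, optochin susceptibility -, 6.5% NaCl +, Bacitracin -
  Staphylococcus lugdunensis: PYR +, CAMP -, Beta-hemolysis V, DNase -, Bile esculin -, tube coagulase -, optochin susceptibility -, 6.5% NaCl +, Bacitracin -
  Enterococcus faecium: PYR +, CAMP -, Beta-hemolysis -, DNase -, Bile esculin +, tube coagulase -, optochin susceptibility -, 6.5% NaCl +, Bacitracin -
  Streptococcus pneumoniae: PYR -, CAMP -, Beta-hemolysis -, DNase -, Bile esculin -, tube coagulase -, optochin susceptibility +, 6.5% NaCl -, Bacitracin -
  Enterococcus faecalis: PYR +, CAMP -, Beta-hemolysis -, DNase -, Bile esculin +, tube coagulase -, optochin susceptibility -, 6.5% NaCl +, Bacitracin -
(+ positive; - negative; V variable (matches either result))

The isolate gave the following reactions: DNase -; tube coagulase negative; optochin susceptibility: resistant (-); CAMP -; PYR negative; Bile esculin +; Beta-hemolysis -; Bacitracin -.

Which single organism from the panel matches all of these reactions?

CAMP -: all 10 remaining candidates are consistent.
PYR -: excludes Streptococcus pyogenes, Staphylococcus lugdunensis, Enterococcus faecium, Enterococcus faecalis — 6 left.
Beta-hemolysis -: all 6 remaining candidates are consistent.
Bile esculin +: excludes 5 organisms — 1 left.
tube coagulase -: the one remaining candidate is consistent.
optochin susceptibility -: the one remaining candidate is consistent.
DNase -: the one remaining candidate is consistent.
Bacitracin -: the one remaining candidate is consistent.

Streptococcus bovis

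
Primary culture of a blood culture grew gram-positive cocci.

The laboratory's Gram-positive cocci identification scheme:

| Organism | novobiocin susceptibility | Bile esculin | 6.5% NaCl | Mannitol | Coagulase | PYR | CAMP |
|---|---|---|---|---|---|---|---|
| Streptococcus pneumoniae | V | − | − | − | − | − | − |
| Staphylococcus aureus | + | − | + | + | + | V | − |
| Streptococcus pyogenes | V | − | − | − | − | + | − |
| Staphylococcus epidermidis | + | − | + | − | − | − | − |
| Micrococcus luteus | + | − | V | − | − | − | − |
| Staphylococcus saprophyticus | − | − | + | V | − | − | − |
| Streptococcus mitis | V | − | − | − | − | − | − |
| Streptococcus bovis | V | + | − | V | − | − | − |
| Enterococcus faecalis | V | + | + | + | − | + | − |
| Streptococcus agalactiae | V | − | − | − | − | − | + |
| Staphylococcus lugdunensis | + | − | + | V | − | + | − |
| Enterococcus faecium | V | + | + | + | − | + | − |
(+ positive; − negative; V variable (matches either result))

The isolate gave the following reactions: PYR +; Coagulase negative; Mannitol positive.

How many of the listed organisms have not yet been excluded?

3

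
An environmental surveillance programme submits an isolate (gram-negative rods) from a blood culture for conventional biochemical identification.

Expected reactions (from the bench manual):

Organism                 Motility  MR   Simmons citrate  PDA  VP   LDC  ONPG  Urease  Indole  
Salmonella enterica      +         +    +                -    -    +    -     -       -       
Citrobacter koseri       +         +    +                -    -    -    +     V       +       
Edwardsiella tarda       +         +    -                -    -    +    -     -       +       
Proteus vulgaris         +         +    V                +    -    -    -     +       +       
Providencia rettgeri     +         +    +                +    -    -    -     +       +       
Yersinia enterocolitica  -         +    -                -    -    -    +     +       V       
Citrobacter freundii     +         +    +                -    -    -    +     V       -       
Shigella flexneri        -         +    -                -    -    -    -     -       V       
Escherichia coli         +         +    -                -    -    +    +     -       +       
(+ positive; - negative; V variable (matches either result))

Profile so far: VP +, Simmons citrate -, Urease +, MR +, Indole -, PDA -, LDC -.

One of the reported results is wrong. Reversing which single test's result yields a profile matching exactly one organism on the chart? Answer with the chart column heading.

As reported, no row in the chart matches all 7 reactions.
Reversing Indole → still no organism matches.
Reversing LDC → still no organism matches.
Reversing Simmons citrate → still no organism matches.
Reversing MR → still no organism matches.
Reversing VP (to -) → unique match: Yersinia enterocolitica.
Reversing PDA → still no organism matches.
Reversing Urease → still no organism matches.

VP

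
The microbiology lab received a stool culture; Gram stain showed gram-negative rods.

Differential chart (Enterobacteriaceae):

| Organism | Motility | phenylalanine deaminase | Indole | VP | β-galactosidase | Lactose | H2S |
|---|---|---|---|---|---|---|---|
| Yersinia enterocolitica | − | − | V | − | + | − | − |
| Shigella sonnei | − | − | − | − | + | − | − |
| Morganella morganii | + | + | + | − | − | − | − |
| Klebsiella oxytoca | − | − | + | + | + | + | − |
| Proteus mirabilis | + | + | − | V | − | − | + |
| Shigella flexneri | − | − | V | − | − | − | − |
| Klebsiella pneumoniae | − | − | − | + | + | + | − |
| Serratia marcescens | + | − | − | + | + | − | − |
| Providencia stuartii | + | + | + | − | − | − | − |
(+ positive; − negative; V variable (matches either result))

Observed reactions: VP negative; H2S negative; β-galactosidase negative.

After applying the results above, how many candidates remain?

3

VP −: excludes Klebsiella oxytoca, Klebsiella pneumoniae, Serratia marcescens — 6 left.
β-galactosidase −: excludes Yersinia enterocolitica, Shigella sonnei — 4 left.
H2S −: excludes Proteus mirabilis — 3 left.
Still consistent: Morganella morganii, Providencia stuartii, Shigella flexneri.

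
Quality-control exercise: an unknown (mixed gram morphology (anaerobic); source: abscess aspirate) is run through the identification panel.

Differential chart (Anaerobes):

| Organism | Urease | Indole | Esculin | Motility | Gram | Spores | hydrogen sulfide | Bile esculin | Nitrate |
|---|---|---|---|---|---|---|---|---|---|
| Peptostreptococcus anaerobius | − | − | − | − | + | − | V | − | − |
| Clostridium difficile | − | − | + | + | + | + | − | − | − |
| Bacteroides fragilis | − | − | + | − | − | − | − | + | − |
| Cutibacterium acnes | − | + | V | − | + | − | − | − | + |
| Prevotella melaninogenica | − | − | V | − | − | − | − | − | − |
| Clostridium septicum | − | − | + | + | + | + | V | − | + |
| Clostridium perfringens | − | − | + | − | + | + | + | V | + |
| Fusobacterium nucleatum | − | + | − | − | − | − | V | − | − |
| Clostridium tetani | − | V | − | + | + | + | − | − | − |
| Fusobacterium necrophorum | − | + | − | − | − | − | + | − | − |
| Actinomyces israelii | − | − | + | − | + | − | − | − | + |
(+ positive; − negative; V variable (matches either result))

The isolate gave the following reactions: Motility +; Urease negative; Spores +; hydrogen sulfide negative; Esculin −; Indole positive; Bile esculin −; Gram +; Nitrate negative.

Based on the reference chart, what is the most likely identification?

Clostridium tetani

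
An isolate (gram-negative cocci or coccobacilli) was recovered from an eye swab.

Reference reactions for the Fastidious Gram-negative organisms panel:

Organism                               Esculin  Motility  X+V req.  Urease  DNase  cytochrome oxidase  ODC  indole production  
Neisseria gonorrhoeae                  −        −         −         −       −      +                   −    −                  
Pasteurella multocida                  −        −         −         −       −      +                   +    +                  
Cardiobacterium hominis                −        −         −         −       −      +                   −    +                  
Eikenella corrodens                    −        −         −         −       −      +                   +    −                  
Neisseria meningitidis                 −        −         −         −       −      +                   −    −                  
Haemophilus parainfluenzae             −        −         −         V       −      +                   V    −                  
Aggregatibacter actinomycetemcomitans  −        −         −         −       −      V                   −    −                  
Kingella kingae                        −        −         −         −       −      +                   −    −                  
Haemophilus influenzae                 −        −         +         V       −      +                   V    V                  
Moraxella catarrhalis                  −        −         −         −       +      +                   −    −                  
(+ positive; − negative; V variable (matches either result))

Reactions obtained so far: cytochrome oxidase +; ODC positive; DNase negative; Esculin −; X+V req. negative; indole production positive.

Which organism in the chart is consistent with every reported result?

Pasteurella multocida

DNase −: excludes Moraxella catarrhalis — 9 left.
indole production +: excludes 6 organisms — 3 left.
X+V req. −: excludes Haemophilus influenzae — 2 left.
Esculin −: all 2 remaining candidates are consistent.
cytochrome oxidase +: all 2 remaining candidates are consistent.
ODC +: excludes Cardiobacterium hominis — 1 left.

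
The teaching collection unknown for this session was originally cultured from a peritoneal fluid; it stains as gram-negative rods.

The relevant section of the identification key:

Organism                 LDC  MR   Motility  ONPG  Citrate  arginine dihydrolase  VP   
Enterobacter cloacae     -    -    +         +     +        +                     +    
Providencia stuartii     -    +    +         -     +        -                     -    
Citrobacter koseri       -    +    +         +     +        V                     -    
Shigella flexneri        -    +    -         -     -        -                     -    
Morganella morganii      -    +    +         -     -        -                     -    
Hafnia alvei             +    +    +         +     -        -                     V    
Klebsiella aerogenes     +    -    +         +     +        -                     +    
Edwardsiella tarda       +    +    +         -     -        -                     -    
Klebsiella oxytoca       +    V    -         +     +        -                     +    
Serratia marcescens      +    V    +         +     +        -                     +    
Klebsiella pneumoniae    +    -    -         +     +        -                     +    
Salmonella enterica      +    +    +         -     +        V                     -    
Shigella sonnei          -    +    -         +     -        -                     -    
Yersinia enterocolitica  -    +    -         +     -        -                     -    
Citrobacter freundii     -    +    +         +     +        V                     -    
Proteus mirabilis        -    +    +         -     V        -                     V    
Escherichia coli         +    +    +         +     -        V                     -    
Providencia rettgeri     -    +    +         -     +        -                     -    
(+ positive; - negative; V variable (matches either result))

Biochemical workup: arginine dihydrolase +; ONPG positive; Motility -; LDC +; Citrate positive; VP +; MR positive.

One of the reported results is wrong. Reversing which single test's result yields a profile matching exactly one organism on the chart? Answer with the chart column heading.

As reported, no row in the chart matches all 7 reactions.
Reversing Citrate → still no organism matches.
Reversing LDC → still no organism matches.
Reversing Motility → still no organism matches.
Reversing arginine dihydrolase (to -) → unique match: Klebsiella oxytoca.
Reversing MR → still no organism matches.
Reversing ONPG → still no organism matches.
Reversing VP → still no organism matches.

arginine dihydrolase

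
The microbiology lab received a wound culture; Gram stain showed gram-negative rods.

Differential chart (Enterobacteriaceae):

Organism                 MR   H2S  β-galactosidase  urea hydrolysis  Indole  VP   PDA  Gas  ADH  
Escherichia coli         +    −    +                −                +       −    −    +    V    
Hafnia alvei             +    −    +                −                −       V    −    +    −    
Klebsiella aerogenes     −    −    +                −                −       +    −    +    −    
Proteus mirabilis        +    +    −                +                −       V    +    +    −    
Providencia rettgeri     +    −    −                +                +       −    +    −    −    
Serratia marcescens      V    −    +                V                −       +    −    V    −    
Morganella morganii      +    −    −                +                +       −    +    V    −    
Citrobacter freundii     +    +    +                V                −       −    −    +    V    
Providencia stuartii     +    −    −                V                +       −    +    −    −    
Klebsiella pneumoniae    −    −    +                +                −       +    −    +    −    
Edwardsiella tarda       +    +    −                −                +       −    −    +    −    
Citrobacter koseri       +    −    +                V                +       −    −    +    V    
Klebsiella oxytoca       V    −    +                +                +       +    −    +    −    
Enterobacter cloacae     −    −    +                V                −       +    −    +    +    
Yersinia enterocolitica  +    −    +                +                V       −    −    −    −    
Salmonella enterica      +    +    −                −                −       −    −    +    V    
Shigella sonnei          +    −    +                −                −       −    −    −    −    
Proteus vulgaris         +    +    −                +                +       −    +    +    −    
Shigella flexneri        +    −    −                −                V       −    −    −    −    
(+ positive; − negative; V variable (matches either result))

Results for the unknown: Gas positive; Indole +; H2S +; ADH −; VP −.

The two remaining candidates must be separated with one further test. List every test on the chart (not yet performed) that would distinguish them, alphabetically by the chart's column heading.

ADH −: excludes Enterobacter cloacae — 18 left.
Gas +: excludes 5 organisms — 13 left.
VP −: excludes Klebsiella aerogenes, Serratia marcescens, Klebsiella pneumoniae, Klebsiella oxytoca — 9 left.
Indole +: excludes Hafnia alvei, Proteus mirabilis, Citrobacter freundii, Salmonella enterica — 5 left.
H2S +: excludes Escherichia coli, Morganella morganii, Citrobacter koseri — 2 left.
Two candidates remain: Edwardsiella tarda and Proteus vulgaris.
  MR: + vs + — same for both, does not separate.
  β-galactosidase: − vs − — same for both, does not separate.
  urea hydrolysis: Edwardsiella tarda −, Proteus vulgaris + — discriminates.
  PDA: Edwardsiella tarda −, Proteus vulgaris + — discriminates.

PDA, urea hydrolysis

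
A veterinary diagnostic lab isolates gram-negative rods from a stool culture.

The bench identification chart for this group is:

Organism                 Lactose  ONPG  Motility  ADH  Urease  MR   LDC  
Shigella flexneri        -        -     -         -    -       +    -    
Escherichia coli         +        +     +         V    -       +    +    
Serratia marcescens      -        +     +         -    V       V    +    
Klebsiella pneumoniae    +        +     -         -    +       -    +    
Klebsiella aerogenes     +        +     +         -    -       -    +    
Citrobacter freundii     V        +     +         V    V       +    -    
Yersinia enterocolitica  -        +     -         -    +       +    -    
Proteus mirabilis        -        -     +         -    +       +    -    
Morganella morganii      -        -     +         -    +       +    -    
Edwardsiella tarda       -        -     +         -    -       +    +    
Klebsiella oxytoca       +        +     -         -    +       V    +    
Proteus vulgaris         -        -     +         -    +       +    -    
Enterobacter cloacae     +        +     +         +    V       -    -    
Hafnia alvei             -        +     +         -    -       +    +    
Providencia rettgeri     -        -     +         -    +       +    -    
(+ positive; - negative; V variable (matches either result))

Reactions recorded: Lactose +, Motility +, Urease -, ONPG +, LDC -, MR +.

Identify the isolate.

Citrobacter freundii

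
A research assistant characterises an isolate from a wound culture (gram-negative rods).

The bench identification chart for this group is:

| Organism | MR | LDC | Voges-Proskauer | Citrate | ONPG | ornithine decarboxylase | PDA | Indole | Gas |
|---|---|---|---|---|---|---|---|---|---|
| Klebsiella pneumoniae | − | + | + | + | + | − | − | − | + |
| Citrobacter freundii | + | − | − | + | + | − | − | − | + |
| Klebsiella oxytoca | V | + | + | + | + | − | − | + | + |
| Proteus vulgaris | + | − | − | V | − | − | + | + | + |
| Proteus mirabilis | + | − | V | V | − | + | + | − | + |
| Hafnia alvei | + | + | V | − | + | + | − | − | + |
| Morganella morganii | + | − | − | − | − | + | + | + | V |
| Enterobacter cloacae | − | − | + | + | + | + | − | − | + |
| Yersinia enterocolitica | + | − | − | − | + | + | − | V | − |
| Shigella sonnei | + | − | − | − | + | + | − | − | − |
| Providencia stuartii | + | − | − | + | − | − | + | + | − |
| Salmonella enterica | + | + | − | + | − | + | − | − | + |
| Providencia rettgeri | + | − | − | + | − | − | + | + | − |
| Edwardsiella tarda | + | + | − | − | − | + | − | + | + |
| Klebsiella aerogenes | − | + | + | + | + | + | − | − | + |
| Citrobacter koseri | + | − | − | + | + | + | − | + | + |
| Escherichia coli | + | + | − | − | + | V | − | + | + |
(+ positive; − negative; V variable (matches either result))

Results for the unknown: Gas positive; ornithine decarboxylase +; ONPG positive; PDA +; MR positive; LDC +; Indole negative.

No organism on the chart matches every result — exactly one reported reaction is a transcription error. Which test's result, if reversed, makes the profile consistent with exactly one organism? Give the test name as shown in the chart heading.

PDA

As reported, no row in the chart matches all 7 reactions.
Reversing ornithine decarboxylase → still no organism matches.
Reversing Gas → still no organism matches.
Reversing MR → still no organism matches.
Reversing Indole → still no organism matches.
Reversing ONPG → still no organism matches.
Reversing PDA (to −) → unique match: Hafnia alvei.
Reversing LDC → still no organism matches.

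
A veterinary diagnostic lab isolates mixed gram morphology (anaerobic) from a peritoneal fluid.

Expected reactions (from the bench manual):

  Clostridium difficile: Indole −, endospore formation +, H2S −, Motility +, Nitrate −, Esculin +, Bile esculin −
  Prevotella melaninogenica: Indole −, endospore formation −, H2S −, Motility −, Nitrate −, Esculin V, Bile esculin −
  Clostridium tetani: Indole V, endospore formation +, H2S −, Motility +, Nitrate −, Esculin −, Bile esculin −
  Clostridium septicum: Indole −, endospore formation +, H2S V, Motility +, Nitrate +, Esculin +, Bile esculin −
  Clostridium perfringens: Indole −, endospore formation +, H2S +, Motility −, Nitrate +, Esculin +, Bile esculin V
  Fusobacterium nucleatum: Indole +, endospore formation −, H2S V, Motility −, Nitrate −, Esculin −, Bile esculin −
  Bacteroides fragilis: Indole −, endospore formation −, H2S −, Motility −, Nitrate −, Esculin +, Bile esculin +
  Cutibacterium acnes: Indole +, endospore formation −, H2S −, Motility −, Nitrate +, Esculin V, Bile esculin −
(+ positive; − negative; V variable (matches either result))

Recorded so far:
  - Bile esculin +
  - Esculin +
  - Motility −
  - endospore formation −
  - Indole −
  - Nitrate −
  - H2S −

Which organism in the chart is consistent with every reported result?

Bacteroides fragilis

H2S −: excludes Clostridium perfringens — 7 left.
Bile esculin +: excludes 6 organisms — 1 left.
Nitrate −: the one remaining candidate is consistent.
Esculin +: the one remaining candidate is consistent.
endospore formation −: the one remaining candidate is consistent.
Indole −: the one remaining candidate is consistent.
Motility −: the one remaining candidate is consistent.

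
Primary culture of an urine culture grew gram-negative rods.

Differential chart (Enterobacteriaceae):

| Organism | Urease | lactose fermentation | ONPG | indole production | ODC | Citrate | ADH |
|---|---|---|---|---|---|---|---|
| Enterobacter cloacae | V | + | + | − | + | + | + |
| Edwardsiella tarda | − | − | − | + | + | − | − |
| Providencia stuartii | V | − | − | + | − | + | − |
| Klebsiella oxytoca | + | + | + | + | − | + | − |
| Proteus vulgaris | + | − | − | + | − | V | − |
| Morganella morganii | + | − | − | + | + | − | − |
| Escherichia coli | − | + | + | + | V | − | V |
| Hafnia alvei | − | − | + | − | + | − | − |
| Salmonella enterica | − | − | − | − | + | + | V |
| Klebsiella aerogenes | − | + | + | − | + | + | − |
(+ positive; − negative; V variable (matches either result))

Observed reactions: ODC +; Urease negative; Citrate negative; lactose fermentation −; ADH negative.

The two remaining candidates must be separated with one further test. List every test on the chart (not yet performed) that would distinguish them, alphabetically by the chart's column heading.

lactose fermentation −: excludes Enterobacter cloacae, Klebsiella oxytoca, Escherichia coli, Klebsiella aerogenes — 6 left.
ODC +: excludes Providencia stuartii, Proteus vulgaris — 4 left.
ADH −: all 4 remaining candidates are consistent.
Urease −: excludes Morganella morganii — 3 left.
Citrate −: excludes Salmonella enterica — 2 left.
Two candidates remain: Edwardsiella tarda and Hafnia alvei.
  ONPG: Edwardsiella tarda −, Hafnia alvei + — discriminates.
  indole production: Edwardsiella tarda +, Hafnia alvei − — discriminates.

indole production, ONPG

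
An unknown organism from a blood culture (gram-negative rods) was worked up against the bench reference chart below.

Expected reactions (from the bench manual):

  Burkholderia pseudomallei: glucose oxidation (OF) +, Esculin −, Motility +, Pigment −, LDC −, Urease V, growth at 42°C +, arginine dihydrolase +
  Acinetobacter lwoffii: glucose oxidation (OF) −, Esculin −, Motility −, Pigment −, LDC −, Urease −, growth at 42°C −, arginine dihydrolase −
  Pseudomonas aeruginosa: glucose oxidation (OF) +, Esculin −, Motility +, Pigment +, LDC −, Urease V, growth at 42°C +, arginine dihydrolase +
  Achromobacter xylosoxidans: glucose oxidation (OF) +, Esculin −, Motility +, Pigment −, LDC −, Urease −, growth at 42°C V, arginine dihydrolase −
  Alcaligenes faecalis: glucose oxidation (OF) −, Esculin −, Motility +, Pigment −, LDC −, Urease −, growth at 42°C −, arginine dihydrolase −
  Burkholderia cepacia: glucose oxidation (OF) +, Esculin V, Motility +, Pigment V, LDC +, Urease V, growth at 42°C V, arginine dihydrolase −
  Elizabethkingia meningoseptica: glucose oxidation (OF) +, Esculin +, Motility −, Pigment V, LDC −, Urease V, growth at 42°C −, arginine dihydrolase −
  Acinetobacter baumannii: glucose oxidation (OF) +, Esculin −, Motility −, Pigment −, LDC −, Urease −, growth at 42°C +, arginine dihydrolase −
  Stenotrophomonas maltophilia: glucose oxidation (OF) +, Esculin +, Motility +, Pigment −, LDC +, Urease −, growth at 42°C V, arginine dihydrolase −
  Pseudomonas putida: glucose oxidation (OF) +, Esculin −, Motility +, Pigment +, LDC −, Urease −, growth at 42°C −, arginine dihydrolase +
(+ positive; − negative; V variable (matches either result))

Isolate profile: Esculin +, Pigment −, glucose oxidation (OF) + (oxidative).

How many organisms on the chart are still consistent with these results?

3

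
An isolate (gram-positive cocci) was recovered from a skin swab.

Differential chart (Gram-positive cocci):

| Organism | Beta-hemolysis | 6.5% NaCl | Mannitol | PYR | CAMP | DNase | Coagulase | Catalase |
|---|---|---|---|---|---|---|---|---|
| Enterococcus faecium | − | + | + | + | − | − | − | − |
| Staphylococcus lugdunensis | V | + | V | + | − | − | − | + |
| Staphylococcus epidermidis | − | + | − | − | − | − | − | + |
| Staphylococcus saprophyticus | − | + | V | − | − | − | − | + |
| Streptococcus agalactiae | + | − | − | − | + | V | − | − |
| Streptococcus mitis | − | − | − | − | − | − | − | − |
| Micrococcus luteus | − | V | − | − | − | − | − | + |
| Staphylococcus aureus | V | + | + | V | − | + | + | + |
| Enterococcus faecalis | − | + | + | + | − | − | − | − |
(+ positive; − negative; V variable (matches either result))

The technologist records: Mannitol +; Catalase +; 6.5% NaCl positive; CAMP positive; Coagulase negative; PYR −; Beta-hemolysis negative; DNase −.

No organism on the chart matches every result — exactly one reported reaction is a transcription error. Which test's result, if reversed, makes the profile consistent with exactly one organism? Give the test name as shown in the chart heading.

CAMP

As reported, no row in the chart matches all 8 reactions.
Reversing DNase → still no organism matches.
Reversing Catalase → still no organism matches.
Reversing Mannitol → still no organism matches.
Reversing Beta-hemolysis → still no organism matches.
Reversing CAMP (to −) → unique match: Staphylococcus saprophyticus.
Reversing PYR → still no organism matches.
Reversing 6.5% NaCl → still no organism matches.
Reversing Coagulase → still no organism matches.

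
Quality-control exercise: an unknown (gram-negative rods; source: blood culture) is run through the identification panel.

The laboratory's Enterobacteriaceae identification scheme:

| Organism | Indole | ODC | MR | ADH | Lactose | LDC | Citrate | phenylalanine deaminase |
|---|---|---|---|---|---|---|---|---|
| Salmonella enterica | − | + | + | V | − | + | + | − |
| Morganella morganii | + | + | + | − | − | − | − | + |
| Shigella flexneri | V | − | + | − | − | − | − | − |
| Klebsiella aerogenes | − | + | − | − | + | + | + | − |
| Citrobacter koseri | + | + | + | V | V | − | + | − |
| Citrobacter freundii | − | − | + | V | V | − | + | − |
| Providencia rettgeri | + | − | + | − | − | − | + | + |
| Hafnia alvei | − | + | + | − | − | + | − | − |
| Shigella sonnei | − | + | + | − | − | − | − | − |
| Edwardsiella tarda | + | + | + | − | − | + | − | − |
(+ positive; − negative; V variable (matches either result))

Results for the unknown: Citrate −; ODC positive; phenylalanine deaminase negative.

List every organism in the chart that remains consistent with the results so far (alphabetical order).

Citrate −: excludes 5 organisms — 5 left.
phenylalanine deaminase −: excludes Morganella morganii — 4 left.
ODC +: excludes Shigella flexneri — 3 left.

Edwardsiella tarda, Hafnia alvei, Shigella sonnei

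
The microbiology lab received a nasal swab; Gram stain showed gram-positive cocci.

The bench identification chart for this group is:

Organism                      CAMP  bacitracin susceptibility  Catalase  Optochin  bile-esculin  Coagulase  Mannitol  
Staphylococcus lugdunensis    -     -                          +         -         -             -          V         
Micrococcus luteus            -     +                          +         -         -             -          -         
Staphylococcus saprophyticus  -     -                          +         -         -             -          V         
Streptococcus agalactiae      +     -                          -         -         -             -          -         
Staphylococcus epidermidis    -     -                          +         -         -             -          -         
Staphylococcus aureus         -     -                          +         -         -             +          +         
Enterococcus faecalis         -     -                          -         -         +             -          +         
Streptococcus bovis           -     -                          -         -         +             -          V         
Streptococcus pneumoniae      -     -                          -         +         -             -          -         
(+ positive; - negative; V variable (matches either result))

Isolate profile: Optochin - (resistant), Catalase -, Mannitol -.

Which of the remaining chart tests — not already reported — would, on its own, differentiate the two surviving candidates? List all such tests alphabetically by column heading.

bile-esculin, CAMP

Optochin -: excludes Streptococcus pneumoniae — 8 left.
Mannitol -: excludes Staphylococcus aureus, Enterococcus faecalis — 6 left.
Catalase -: excludes Staphylococcus lugdunensis, Micrococcus luteus, Staphylococcus saprophyticus, Staphylococcus epidermidis — 2 left.
Two candidates remain: Streptococcus agalactiae and Streptococcus bovis.
  CAMP: Streptococcus agalactiae +, Streptococcus bovis - — discriminates.
  bacitracin susceptibility: - vs - — same for both, does not separate.
  bile-esculin: Streptococcus agalactiae -, Streptococcus bovis + — discriminates.
  Coagulase: - vs - — same for both, does not separate.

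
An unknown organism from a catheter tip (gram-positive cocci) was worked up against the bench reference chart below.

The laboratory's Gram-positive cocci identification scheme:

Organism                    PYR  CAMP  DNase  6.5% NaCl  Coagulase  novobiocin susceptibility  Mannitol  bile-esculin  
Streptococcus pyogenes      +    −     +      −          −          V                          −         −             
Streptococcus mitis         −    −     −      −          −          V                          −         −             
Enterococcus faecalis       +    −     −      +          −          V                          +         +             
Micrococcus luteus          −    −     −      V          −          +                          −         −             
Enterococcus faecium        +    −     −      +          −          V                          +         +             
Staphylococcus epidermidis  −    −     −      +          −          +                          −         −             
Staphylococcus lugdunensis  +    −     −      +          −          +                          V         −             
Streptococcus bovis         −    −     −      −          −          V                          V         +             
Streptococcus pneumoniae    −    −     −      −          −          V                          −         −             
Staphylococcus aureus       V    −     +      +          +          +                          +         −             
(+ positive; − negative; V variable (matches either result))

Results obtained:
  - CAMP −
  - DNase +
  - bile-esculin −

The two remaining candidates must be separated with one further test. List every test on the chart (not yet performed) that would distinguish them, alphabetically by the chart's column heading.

DNase +: excludes 8 organisms — 2 left.
bile-esculin −: all 2 remaining candidates are consistent.
CAMP −: all 2 remaining candidates are consistent.
Two candidates remain: Staphylococcus aureus and Streptococcus pyogenes.
  PYR: V vs + — variable for at least one, does not separate.
  6.5% NaCl: Staphylococcus aureus +, Streptococcus pyogenes − — discriminates.
  Coagulase: Staphylococcus aureus +, Streptococcus pyogenes − — discriminates.
  novobiocin susceptibility: + vs V — variable for at least one, does not separate.
  Mannitol: Staphylococcus aureus +, Streptococcus pyogenes − — discriminates.

6.5% NaCl, Coagulase, Mannitol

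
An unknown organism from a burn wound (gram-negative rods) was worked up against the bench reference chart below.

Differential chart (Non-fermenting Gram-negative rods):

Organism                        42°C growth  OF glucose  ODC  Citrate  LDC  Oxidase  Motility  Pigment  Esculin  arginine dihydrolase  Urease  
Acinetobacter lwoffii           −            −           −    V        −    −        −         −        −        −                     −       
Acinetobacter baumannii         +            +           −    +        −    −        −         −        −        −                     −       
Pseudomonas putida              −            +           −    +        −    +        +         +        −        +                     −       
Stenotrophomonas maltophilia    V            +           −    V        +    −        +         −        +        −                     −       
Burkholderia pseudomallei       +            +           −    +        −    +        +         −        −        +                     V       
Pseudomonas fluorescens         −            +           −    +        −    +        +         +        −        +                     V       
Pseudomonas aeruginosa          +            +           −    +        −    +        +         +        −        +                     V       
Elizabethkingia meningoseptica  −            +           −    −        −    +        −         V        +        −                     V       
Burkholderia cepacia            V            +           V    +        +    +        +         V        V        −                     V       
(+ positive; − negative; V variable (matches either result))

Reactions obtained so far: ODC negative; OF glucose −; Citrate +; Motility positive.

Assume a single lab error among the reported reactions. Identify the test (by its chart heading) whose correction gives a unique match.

Motility

As reported, no row in the chart matches all 4 reactions.
Reversing OF glucose → 6 organisms match (not unique).
Reversing ODC → still no organism matches.
Reversing Citrate → still no organism matches.
Reversing Motility (to −) → unique match: Acinetobacter lwoffii.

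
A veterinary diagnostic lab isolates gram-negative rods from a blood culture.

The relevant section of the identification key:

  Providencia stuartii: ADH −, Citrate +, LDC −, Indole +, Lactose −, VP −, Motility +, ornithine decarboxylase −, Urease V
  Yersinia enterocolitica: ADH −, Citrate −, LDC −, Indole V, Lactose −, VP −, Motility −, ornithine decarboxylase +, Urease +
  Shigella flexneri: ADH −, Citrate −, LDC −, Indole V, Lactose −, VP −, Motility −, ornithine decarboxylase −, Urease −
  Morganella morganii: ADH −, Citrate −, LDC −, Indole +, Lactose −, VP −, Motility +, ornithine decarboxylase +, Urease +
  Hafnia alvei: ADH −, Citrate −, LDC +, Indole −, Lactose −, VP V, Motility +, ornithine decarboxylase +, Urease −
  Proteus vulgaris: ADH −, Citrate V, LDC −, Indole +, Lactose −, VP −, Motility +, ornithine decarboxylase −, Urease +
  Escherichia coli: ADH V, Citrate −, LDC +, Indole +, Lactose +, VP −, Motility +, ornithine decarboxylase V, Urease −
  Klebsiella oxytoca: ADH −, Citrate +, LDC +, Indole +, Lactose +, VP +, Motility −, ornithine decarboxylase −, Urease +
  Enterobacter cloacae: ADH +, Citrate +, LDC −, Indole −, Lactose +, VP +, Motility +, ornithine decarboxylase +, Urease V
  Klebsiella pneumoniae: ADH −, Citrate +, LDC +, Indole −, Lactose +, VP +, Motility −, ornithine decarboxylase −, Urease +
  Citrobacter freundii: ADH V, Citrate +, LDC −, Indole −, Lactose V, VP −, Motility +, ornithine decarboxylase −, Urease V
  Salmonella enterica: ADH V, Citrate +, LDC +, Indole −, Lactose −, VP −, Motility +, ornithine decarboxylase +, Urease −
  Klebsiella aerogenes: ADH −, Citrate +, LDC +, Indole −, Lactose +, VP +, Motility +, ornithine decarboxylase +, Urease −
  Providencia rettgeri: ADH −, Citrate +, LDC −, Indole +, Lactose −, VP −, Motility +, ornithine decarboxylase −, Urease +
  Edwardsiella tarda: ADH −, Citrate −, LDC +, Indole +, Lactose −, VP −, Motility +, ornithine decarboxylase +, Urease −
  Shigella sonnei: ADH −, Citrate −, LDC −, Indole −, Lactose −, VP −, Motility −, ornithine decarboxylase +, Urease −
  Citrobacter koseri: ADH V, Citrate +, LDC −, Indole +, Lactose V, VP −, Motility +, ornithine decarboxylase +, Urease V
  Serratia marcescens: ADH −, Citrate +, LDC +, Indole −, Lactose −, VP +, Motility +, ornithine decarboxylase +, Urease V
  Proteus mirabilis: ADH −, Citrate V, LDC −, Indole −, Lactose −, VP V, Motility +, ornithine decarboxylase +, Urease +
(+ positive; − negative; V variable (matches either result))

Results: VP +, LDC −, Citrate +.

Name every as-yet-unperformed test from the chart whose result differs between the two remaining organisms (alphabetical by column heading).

ADH, Lactose

VP +: excludes 12 organisms — 7 left.
Citrate +: excludes Hafnia alvei — 6 left.
LDC −: excludes Klebsiella oxytoca, Klebsiella pneumoniae, Klebsiella aerogenes, Serratia marcescens — 2 left.
Two candidates remain: Enterobacter cloacae and Proteus mirabilis.
  ADH: Enterobacter cloacae +, Proteus mirabilis − — discriminates.
  Indole: − vs − — same for both, does not separate.
  Lactose: Enterobacter cloacae +, Proteus mirabilis − — discriminates.
  Motility: + vs + — same for both, does not separate.
  ornithine decarboxylase: + vs + — same for both, does not separate.
  Urease: V vs + — variable for at least one, does not separate.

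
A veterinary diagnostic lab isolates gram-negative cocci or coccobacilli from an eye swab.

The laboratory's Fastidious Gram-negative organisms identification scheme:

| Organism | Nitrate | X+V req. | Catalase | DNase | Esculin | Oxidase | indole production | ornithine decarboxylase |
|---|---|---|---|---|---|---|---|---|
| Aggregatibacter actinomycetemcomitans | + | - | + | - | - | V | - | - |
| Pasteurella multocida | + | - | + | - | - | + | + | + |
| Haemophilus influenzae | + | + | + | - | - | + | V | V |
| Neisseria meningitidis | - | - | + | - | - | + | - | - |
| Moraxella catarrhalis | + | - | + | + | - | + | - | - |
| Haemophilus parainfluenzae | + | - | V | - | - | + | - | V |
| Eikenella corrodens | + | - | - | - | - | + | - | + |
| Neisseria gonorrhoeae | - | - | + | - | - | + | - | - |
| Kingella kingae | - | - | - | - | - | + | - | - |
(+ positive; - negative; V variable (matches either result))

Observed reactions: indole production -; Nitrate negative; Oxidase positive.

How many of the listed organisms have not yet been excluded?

3

Nitrate -: excludes 6 organisms — 3 left.
Oxidase +: all 3 remaining candidates are consistent.
indole production -: all 3 remaining candidates are consistent.
Still consistent: Kingella kingae, Neisseria gonorrhoeae, Neisseria meningitidis.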